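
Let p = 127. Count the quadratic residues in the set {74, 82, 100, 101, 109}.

(74/127) = +1 → QR.
(82/127) = +1 → QR.
(100/127) = +1 → QR.
(101/127) = -1 → non-residue.
(109/127) = -1 → non-residue.
Total quadratic residues among the 5: 3.

3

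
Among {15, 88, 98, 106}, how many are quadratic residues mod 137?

(15/137) = +1 → QR.
(88/137) = +1 → QR.
(98/137) = +1 → QR.
(106/137) = -1 → non-residue.
Total quadratic residues among the 4: 3.

3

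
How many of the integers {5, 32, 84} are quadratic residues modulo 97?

1

(5/97) = -1 → non-residue.
(32/97) = +1 → QR.
(84/97) = -1 → non-residue.
Total quadratic residues among the 3: 1.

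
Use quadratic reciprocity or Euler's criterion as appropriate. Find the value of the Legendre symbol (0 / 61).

Top reduces to 0: gcd > 1, so the symbol is 0.

0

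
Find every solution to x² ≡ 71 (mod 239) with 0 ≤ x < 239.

Since 239 ≡ 3 (mod 4), a square root of 71 is 71^((239+1)/4) = 71^60 mod 239.
Repeated squaring: 71^2≡22, 71^4≡6, 71^8≡36, 71^16≡101, 71^32≡163 (mod 239).
71^60 = 71^(32+16+8+4) ≡ 166 (mod 239).
Check: 166² = 27556 ≡ 71 (mod 239). The two roots are 73 and 166.

73, 166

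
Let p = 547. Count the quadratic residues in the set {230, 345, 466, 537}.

(230/547) = -1 → non-residue.
(345/547) = -1 → non-residue.
(466/547) = -1 → non-residue.
(537/547) = -1 → non-residue.
Total quadratic residues among the 4: 0.

0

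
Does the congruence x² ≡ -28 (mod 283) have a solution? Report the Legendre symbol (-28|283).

-1

Euler's criterion: (-28/283) ≡ 255^141 (mod 283).
255^2 ≡ 218 (mod 283)
255^4 ≡ 263 (mod 283)
255^8 ≡ 117 (mod 283)
255^16 ≡ 105 (mod 283)
255^32 ≡ 271 (mod 283)
255^64 ≡ 144 (mod 283)
255^128 ≡ 77 (mod 283)
255^141 = 255^(128+8+4+1) ≡ 282 (mod 283).
Result is 282 ≡ −1, so (-28/283) = −1.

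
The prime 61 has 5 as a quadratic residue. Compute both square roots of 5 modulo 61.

61 ≡ 1 (mod 4), so we find a root by search.
Trying successive values, 26² = 676 ≡ 5 (mod 61). The other root is 61 − 26 = 35.

26, 35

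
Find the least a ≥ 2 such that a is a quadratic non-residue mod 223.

3

(2/223) = +1, so 2 is a residue.
(3/223) = −1, so 3 is the smallest positive non-residue mod 223.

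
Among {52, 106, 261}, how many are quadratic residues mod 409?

(52/409) = -1 → non-residue.
(106/409) = +1 → QR.
(261/409) = -1 → non-residue.
Total quadratic residues among the 3: 1.

1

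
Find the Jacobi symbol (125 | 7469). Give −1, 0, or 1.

Reciprocity: 125 ≡ 1 and 7469 ≡ 1 (mod 4), so (125/7469) = +(7469/125).
Reduce top mod 125: now compute (94/125).
Pull out 2: since 125 ≡ 5 (mod 8), (2/125) = -1.
Reciprocity: 47 ≡ 3 and 125 ≡ 1 (mod 4), so (47/125) = +(125/47).
Reduce top mod 47: now compute (31/47).
Reciprocity: 31 ≡ 3 and 47 ≡ 3 (mod 4), so (31/47) = −(47/31).
Reduce top mod 31: now compute (16/31).
Pull out 2^4: since 31 ≡ 7 (mod 8), (2/31) = +1, so (2/31)^4 = +1.
Reached (1/31) = 1. Collecting the sign flips along the way, the symbol is +1.

1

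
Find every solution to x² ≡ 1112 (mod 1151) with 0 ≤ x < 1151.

Since 1151 ≡ 3 (mod 4), a square root of 1112 is 1112^((1151+1)/4) = 1112^288 mod 1151.
Repeated squaring: 1112^2≡370, 1112^4≡1082, 1112^8≡157, 1112^16≡478, 1112^32≡586, 1112^64≡398, 1112^128≡717, 1112^256≡743 (mod 1151).
1112^288 = 1112^(256+32) ≡ 320 (mod 1151).
Check: 320² = 102400 ≡ 1112 (mod 1151). The two roots are 320 and 831.

320, 831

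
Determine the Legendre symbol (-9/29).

First reduce: -9 ≡ 20 (mod 29).
Pull out 2^2: since 29 ≡ 5 (mod 8), (2/29) = -1, so (2/29)^2 = +1.
Reciprocity: 5 ≡ 1 and 29 ≡ 1 (mod 4), so (5/29) = +(29/5).
Reduce top mod 5: now compute (4/5).
Pull out 2^2: since 5 ≡ 5 (mod 8), (2/5) = -1, so (2/5)^2 = +1.
Reached (1/5) = 1. Collecting the sign flips along the way, the symbol is +1.

1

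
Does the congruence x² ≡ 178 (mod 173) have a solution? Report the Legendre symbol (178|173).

-1

First reduce: 178 ≡ 5 (mod 173).
Reciprocity: 5 ≡ 1 and 173 ≡ 1 (mod 4), so (5/173) = +(173/5).
Reduce top mod 5: now compute (3/5).
Reciprocity: 3 ≡ 3 and 5 ≡ 1 (mod 4), so (3/5) = +(5/3).
Reduce top mod 3: now compute (2/3).
Pull out 2: since 3 ≡ 3 (mod 8), (2/3) = -1.
Reached (1/3) = 1. Collecting the sign flips along the way, the symbol is -1.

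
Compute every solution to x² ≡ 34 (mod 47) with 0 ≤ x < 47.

Since 47 ≡ 3 (mod 4), a square root of 34 is 34^((47+1)/4) = 34^12 mod 47.
Repeated squaring: 34^2≡28, 34^4≡32, 34^8≡37 (mod 47).
34^12 = 34^(8+4) ≡ 9 (mod 47).
Check: 9² = 81 ≡ 34 (mod 47). The two roots are 9 and 38.

9, 38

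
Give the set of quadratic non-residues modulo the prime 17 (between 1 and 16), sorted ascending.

Square k = 1,…,8 (k and 17−k give the same square):
1²=1, 2²=4, 3²=9, 4²=16, 5²≡8, 6²≡2, 7²≡15, 8²≡13 (mod 17).
The residues are {1, 2, 4, 8, 9, 13, 15, 16}; the non-residues are the remaining 8 nonzero classes.

3 5 6 7 10 11 12 14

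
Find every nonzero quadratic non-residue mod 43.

2, 3, 5, 7, 8, 12, 18, 19, 20, 22, 26, 27, 28, 29, 30, 32, 33, 34, 37, 39, 42

Square k = 1,…,21 (k and 43−k give the same square):
1²=1, 2²=4, 3²=9, 4²=16, 5²=25, 6²=36, 7²≡6, 8²≡21, 9²≡38, 10²≡14, 11²≡35, 12²≡15, 13²≡40, 14²≡24, 15²≡10, 16²≡41, 17²≡31, 18²≡23, 19²≡17, 20²≡13, 21²≡11 (mod 43).
The residues are {1, 4, 6, 9, 10, 11, 13, 14, 15, 16, 17, 21, 23, 24, 25, 31, 35, 36, 38, 40, 41}; the non-residues are the remaining 21 nonzero classes.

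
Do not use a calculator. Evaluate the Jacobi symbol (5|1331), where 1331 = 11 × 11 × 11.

Reciprocity: 5 ≡ 1 and 1331 ≡ 3 (mod 4), so (5/1331) = +(1331/5).
Reduce top mod 5: now compute (1/5).
Reached (1/5) = 1. Collecting the sign flips along the way, the symbol is +1.

1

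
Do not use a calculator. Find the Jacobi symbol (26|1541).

1

Pull out 2: since 1541 ≡ 5 (mod 8), (2/1541) = -1.
Reciprocity: 13 ≡ 1 and 1541 ≡ 1 (mod 4), so (13/1541) = +(1541/13).
Reduce top mod 13: now compute (7/13).
Reciprocity: 7 ≡ 3 and 13 ≡ 1 (mod 4), so (7/13) = +(13/7).
Reduce top mod 7: now compute (6/7).
Pull out 2: since 7 ≡ 7 (mod 8), (2/7) = +1.
Reciprocity: 3 ≡ 3 and 7 ≡ 3 (mod 4), so (3/7) = −(7/3).
Reduce top mod 3: now compute (1/3).
Reached (1/3) = 1. Collecting the sign flips along the way, the symbol is +1.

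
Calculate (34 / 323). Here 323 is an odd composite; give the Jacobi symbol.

0

Pull out 2: since 323 ≡ 3 (mod 8), (2/323) = -1.
Reciprocity: 17 ≡ 1 and 323 ≡ 3 (mod 4), so (17/323) = +(323/17).
Reduce top mod 17: now compute (0/17).
Top reduces to 0: gcd > 1, so the symbol is 0.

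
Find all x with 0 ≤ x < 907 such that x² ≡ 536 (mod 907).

308, 599

Since 907 ≡ 3 (mod 4), a square root of 536 is 536^((907+1)/4) = 536^227 mod 907.
Repeated squaring: 536^2≡684, 536^4≡751, 536^8≡754, 536^16≡734, 536^32≡905, 536^64≡4, 536^128≡16 (mod 907).
536^227 = 536^(128+64+32+2+1) ≡ 308 (mod 907).
Check: 308² = 94864 ≡ 536 (mod 907). The two roots are 308 and 599.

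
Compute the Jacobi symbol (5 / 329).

1

Reciprocity: 5 ≡ 1 and 329 ≡ 1 (mod 4), so (5/329) = +(329/5).
Reduce top mod 5: now compute (4/5).
Pull out 2^2: since 5 ≡ 5 (mod 8), (2/5) = -1, so (2/5)^2 = +1.
Reached (1/5) = 1. Collecting the sign flips along the way, the symbol is +1.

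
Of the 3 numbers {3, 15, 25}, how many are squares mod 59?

3

(3/59) = +1 → QR.
(15/59) = +1 → QR.
(25/59) = +1 → QR.
Total quadratic residues among the 3: 3.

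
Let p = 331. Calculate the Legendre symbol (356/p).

1

First reduce: 356 ≡ 25 (mod 331).
Reciprocity: 25 ≡ 1 and 331 ≡ 3 (mod 4), so (25/331) = +(331/25).
Reduce top mod 25: now compute (6/25).
Pull out 2: since 25 ≡ 1 (mod 8), (2/25) = +1.
Reciprocity: 3 ≡ 3 and 25 ≡ 1 (mod 4), so (3/25) = +(25/3).
Reduce top mod 3: now compute (1/3).
Reached (1/3) = 1. Collecting the sign flips along the way, the symbol is +1.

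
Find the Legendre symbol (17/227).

-1

Euler's criterion: (17/227) ≡ 17^113 (mod 227).
17^2 ≡ 62 (mod 227)
17^4 ≡ 212 (mod 227)
17^8 ≡ 225 (mod 227)
17^16 ≡ 4 (mod 227)
17^32 ≡ 16 (mod 227)
17^64 ≡ 29 (mod 227)
17^113 = 17^(64+32+16+1) ≡ 226 (mod 227).
Result is 226 ≡ −1, so (17/227) = −1.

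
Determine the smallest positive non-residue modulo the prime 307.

2

(2/307) = −1, so 2 is the smallest positive non-residue mod 307.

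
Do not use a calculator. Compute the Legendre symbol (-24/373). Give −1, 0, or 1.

-1

Euler's criterion: (-24/373) ≡ 349^186 (mod 373).
349^2 ≡ 203 (mod 373)
349^4 ≡ 179 (mod 373)
349^8 ≡ 336 (mod 373)
349^16 ≡ 250 (mod 373)
349^32 ≡ 209 (mod 373)
349^64 ≡ 40 (mod 373)
349^128 ≡ 108 (mod 373)
349^186 = 349^(128+32+16+8+2) ≡ 372 (mod 373).
Result is 372 ≡ −1, so (-24/373) = −1.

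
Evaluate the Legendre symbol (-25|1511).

First reduce: -25 ≡ 1486 (mod 1511).
Pull out 2: since 1511 ≡ 7 (mod 8), (2/1511) = +1.
Reciprocity: 743 ≡ 3 and 1511 ≡ 3 (mod 4), so (743/1511) = −(1511/743).
Reduce top mod 743: now compute (25/743).
Reciprocity: 25 ≡ 1 and 743 ≡ 3 (mod 4), so (25/743) = +(743/25).
Reduce top mod 25: now compute (18/25).
Pull out 2: since 25 ≡ 1 (mod 8), (2/25) = +1.
Reciprocity: 9 ≡ 1 and 25 ≡ 1 (mod 4), so (9/25) = +(25/9).
Reduce top mod 9: now compute (7/9).
Reciprocity: 7 ≡ 3 and 9 ≡ 1 (mod 4), so (7/9) = +(9/7).
Reduce top mod 7: now compute (2/7).
Pull out 2: since 7 ≡ 7 (mod 8), (2/7) = +1.
Reached (1/7) = 1. Collecting the sign flips along the way, the symbol is -1.

-1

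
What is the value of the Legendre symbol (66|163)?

-1

Euler's criterion: (66/163) ≡ 66^81 (mod 163).
66^2 ≡ 118 (mod 163)
66^4 ≡ 69 (mod 163)
66^8 ≡ 34 (mod 163)
66^16 ≡ 15 (mod 163)
66^32 ≡ 62 (mod 163)
66^64 ≡ 95 (mod 163)
66^81 = 66^(64+16+1) ≡ 162 (mod 163).
Result is 162 ≡ −1, so (66/163) = −1.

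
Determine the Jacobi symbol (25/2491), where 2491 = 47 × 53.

1

Reciprocity: 25 ≡ 1 and 2491 ≡ 3 (mod 4), so (25/2491) = +(2491/25).
Reduce top mod 25: now compute (16/25).
Pull out 2^4: since 25 ≡ 1 (mod 8), (2/25) = +1, so (2/25)^4 = +1.
Reached (1/25) = 1. Collecting the sign flips along the way, the symbol is +1.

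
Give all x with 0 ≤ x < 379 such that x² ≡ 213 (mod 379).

69, 310

Since 379 ≡ 3 (mod 4), a square root of 213 is 213^((379+1)/4) = 213^95 mod 379.
Repeated squaring: 213^2≡268, 213^4≡193, 213^8≡107, 213^16≡79, 213^32≡177, 213^64≡251 (mod 379).
213^95 = 213^(64+16+8+4+2+1) ≡ 310 (mod 379).
Check: 310² = 96100 ≡ 213 (mod 379). The two roots are 69 and 310.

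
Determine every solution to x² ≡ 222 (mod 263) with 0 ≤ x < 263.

119, 144

Since 263 ≡ 3 (mod 4), a square root of 222 is 222^((263+1)/4) = 222^66 mod 263.
Repeated squaring: 222^2≡103, 222^4≡89, 222^8≡31, 222^16≡172, 222^32≡128, 222^64≡78 (mod 263).
222^66 = 222^(64+2) ≡ 144 (mod 263).
Check: 144² = 20736 ≡ 222 (mod 263). The two roots are 119 and 144.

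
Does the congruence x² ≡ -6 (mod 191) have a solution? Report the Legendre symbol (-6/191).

-1

Euler's criterion: (-6/191) ≡ 185^95 (mod 191).
185^2 ≡ 36 (mod 191)
185^4 ≡ 150 (mod 191)
185^8 ≡ 153 (mod 191)
185^16 ≡ 107 (mod 191)
185^32 ≡ 180 (mod 191)
185^64 ≡ 121 (mod 191)
185^95 = 185^(64+16+8+4+2+1) ≡ 190 (mod 191).
Result is 190 ≡ −1, so (-6/191) = −1.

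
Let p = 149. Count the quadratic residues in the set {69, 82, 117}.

(69/149) = +1 → QR.
(82/149) = +1 → QR.
(117/149) = -1 → non-residue.
Total quadratic residues among the 3: 2.

2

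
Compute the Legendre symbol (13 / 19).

Reciprocity: 13 ≡ 1 and 19 ≡ 3 (mod 4), so (13/19) = +(19/13).
Reduce top mod 13: now compute (6/13).
Pull out 2: since 13 ≡ 5 (mod 8), (2/13) = -1.
Reciprocity: 3 ≡ 3 and 13 ≡ 1 (mod 4), so (3/13) = +(13/3).
Reduce top mod 3: now compute (1/3).
Reached (1/3) = 1. Collecting the sign flips along the way, the symbol is -1.

-1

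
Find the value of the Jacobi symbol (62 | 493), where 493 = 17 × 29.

Pull out 2: since 493 ≡ 5 (mod 8), (2/493) = -1.
Reciprocity: 31 ≡ 3 and 493 ≡ 1 (mod 4), so (31/493) = +(493/31).
Reduce top mod 31: now compute (28/31).
Pull out 2^2: since 31 ≡ 7 (mod 8), (2/31) = +1, so (2/31)^2 = +1.
Reciprocity: 7 ≡ 3 and 31 ≡ 3 (mod 4), so (7/31) = −(31/7).
Reduce top mod 7: now compute (3/7).
Reciprocity: 3 ≡ 3 and 7 ≡ 3 (mod 4), so (3/7) = −(7/3).
Reduce top mod 3: now compute (1/3).
Reached (1/3) = 1. Collecting the sign flips along the way, the symbol is -1.

-1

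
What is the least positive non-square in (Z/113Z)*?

(2/113) = +1, so 2 is a residue.
(3/113) = −1, so 3 is the smallest positive non-residue mod 113.

3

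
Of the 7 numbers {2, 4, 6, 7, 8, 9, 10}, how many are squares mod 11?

(2/11) = -1 → non-residue.
(4/11) = +1 → QR.
(6/11) = -1 → non-residue.
(7/11) = -1 → non-residue.
(8/11) = -1 → non-residue.
(9/11) = +1 → QR.
(10/11) = -1 → non-residue.
Total quadratic residues among the 7: 2.

2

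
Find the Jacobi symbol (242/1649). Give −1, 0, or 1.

Pull out 2: since 1649 ≡ 1 (mod 8), (2/1649) = +1.
Reciprocity: 121 ≡ 1 and 1649 ≡ 1 (mod 4), so (121/1649) = +(1649/121).
Reduce top mod 121: now compute (76/121).
Pull out 2^2: since 121 ≡ 1 (mod 8), (2/121) = +1, so (2/121)^2 = +1.
Reciprocity: 19 ≡ 3 and 121 ≡ 1 (mod 4), so (19/121) = +(121/19).
Reduce top mod 19: now compute (7/19).
Reciprocity: 7 ≡ 3 and 19 ≡ 3 (mod 4), so (7/19) = −(19/7).
Reduce top mod 7: now compute (5/7).
Reciprocity: 5 ≡ 1 and 7 ≡ 3 (mod 4), so (5/7) = +(7/5).
Reduce top mod 5: now compute (2/5).
Pull out 2: since 5 ≡ 5 (mod 8), (2/5) = -1.
Reached (1/5) = 1. Collecting the sign flips along the way, the symbol is +1.

1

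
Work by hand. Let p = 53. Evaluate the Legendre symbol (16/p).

Euler's criterion: (16/53) ≡ 16^26 (mod 53).
16^2 ≡ 44 (mod 53)
16^4 ≡ 28 (mod 53)
16^8 ≡ 42 (mod 53)
16^16 ≡ 15 (mod 53)
16^26 = 16^(16+8+2) ≡ 1 (mod 53).
Result is 1, so (16/53) = 1.

1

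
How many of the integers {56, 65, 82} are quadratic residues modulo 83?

1

(56/83) = -1 → non-residue.
(65/83) = +1 → QR.
(82/83) = -1 → non-residue.
Total quadratic residues among the 3: 1.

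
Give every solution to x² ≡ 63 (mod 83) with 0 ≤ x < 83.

35, 48

Since 83 ≡ 3 (mod 4), a square root of 63 is 63^((83+1)/4) = 63^21 mod 83.
Repeated squaring: 63^2≡68, 63^4≡59, 63^8≡78, 63^16≡25 (mod 83).
63^21 = 63^(16+4+1) ≡ 48 (mod 83).
Check: 48² = 2304 ≡ 63 (mod 83). The two roots are 35 and 48.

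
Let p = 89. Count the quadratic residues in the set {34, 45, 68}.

3

(34/89) = +1 → QR.
(45/89) = +1 → QR.
(68/89) = +1 → QR.
Total quadratic residues among the 3: 3.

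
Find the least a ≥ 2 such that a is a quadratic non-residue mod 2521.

(2/2521) = +1, so 2 is a residue.
(3/2521) = +1, so 3 is a residue.
(4/2521) = +1, so 4 is a residue.
(5/2521) = +1, so 5 is a residue.
(6/2521) = +1, so 6 is a residue.
(7/2521) = +1, so 7 is a residue.
(8/2521) = +1, so 8 is a residue.
(9/2521) = +1, so 9 is a residue.
(10/2521) = +1, so 10 is a residue.
(11/2521) = −1, so 11 is the smallest positive non-residue mod 2521.

11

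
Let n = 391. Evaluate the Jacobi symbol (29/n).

-1

Reciprocity: 29 ≡ 1 and 391 ≡ 3 (mod 4), so (29/391) = +(391/29).
Reduce top mod 29: now compute (14/29).
Pull out 2: since 29 ≡ 5 (mod 8), (2/29) = -1.
Reciprocity: 7 ≡ 3 and 29 ≡ 1 (mod 4), so (7/29) = +(29/7).
Reduce top mod 7: now compute (1/7).
Reached (1/7) = 1. Collecting the sign flips along the way, the symbol is -1.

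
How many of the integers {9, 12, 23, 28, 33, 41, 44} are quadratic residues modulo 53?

(9/53) = +1 → QR.
(12/53) = -1 → non-residue.
(23/53) = -1 → non-residue.
(28/53) = +1 → QR.
(33/53) = -1 → non-residue.
(41/53) = -1 → non-residue.
(44/53) = +1 → QR.
Total quadratic residues among the 7: 3.

3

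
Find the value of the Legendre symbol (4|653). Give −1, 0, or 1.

1

Pull out 2^2: since 653 ≡ 5 (mod 8), (2/653) = -1, so (2/653)^2 = +1.
Reached (1/653) = 1. Collecting the sign flips along the way, the symbol is +1.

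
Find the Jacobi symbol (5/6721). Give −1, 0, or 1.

Reciprocity: 5 ≡ 1 and 6721 ≡ 1 (mod 4), so (5/6721) = +(6721/5).
Reduce top mod 5: now compute (1/5).
Reached (1/5) = 1. Collecting the sign flips along the way, the symbol is +1.

1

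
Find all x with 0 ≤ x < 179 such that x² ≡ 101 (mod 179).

82, 97

Since 179 ≡ 3 (mod 4), a square root of 101 is 101^((179+1)/4) = 101^45 mod 179.
Repeated squaring: 101^2≡177, 101^4≡4, 101^8≡16, 101^16≡77, 101^32≡22 (mod 179).
101^45 = 101^(32+8+4+1) ≡ 82 (mod 179).
Check: 82² = 6724 ≡ 101 (mod 179). The two roots are 82 and 97.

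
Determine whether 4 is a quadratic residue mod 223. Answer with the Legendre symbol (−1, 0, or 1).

1

Pull out 2^2: since 223 ≡ 7 (mod 8), (2/223) = +1, so (2/223)^2 = +1.
Reached (1/223) = 1. Collecting the sign flips along the way, the symbol is +1.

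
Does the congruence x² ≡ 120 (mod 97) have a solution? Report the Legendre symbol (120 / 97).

First reduce: 120 ≡ 23 (mod 97).
Reciprocity: 23 ≡ 3 and 97 ≡ 1 (mod 4), so (23/97) = +(97/23).
Reduce top mod 23: now compute (5/23).
Reciprocity: 5 ≡ 1 and 23 ≡ 3 (mod 4), so (5/23) = +(23/5).
Reduce top mod 5: now compute (3/5).
Reciprocity: 3 ≡ 3 and 5 ≡ 1 (mod 4), so (3/5) = +(5/3).
Reduce top mod 3: now compute (2/3).
Pull out 2: since 3 ≡ 3 (mod 8), (2/3) = -1.
Reached (1/3) = 1. Collecting the sign flips along the way, the symbol is -1.

-1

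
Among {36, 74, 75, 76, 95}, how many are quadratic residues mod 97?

3

(36/97) = +1 → QR.
(74/97) = -1 → non-residue.
(75/97) = +1 → QR.
(76/97) = -1 → non-residue.
(95/97) = +1 → QR.
Total quadratic residues among the 5: 3.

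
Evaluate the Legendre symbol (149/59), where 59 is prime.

First reduce: 149 ≡ 31 (mod 59).
Reciprocity: 31 ≡ 3 and 59 ≡ 3 (mod 4), so (31/59) = −(59/31).
Reduce top mod 31: now compute (28/31).
Pull out 2^2: since 31 ≡ 7 (mod 8), (2/31) = +1, so (2/31)^2 = +1.
Reciprocity: 7 ≡ 3 and 31 ≡ 3 (mod 4), so (7/31) = −(31/7).
Reduce top mod 7: now compute (3/7).
Reciprocity: 3 ≡ 3 and 7 ≡ 3 (mod 4), so (3/7) = −(7/3).
Reduce top mod 3: now compute (1/3).
Reached (1/3) = 1. Collecting the sign flips along the way, the symbol is -1.

-1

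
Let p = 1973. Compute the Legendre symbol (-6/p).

First reduce: -6 ≡ 1967 (mod 1973).
Reciprocity: 1967 ≡ 3 and 1973 ≡ 1 (mod 4), so (1967/1973) = +(1973/1967).
Reduce top mod 1967: now compute (6/1967).
Pull out 2: since 1967 ≡ 7 (mod 8), (2/1967) = +1.
Reciprocity: 3 ≡ 3 and 1967 ≡ 3 (mod 4), so (3/1967) = −(1967/3).
Reduce top mod 3: now compute (2/3).
Pull out 2: since 3 ≡ 3 (mod 8), (2/3) = -1.
Reached (1/3) = 1. Collecting the sign flips along the way, the symbol is +1.

1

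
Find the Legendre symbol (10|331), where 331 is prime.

Pull out 2: since 331 ≡ 3 (mod 8), (2/331) = -1.
Reciprocity: 5 ≡ 1 and 331 ≡ 3 (mod 4), so (5/331) = +(331/5).
Reduce top mod 5: now compute (1/5).
Reached (1/5) = 1. Collecting the sign flips along the way, the symbol is -1.

-1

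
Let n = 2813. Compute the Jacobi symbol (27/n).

-1

Reciprocity: 27 ≡ 3 and 2813 ≡ 1 (mod 4), so (27/2813) = +(2813/27).
Reduce top mod 27: now compute (5/27).
Reciprocity: 5 ≡ 1 and 27 ≡ 3 (mod 4), so (5/27) = +(27/5).
Reduce top mod 5: now compute (2/5).
Pull out 2: since 5 ≡ 5 (mod 8), (2/5) = -1.
Reached (1/5) = 1. Collecting the sign flips along the way, the symbol is -1.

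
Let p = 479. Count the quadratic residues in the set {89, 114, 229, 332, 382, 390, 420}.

(89/479) = +1 → QR.
(114/479) = -1 → non-residue.
(229/479) = -1 → non-residue.
(332/479) = -1 → non-residue.
(382/479) = -1 → non-residue.
(390/479) = -1 → non-residue.
(420/479) = +1 → QR.
Total quadratic residues among the 7: 2.

2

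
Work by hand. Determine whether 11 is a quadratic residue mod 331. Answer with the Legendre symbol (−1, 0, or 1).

-1

Reciprocity: 11 ≡ 3 and 331 ≡ 3 (mod 4), so (11/331) = −(331/11).
Reduce top mod 11: now compute (1/11).
Reached (1/11) = 1. Collecting the sign flips along the way, the symbol is -1.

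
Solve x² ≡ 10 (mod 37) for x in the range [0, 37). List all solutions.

37 ≡ 1 (mod 4), so we find a root by search.
Trying successive values, 11² = 121 ≡ 10 (mod 37). The other root is 37 − 11 = 26.

11, 26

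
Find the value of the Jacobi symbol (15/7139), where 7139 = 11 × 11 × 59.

Reciprocity: 15 ≡ 3 and 7139 ≡ 3 (mod 4), so (15/7139) = −(7139/15).
Reduce top mod 15: now compute (14/15).
Pull out 2: since 15 ≡ 7 (mod 8), (2/15) = +1.
Reciprocity: 7 ≡ 3 and 15 ≡ 3 (mod 4), so (7/15) = −(15/7).
Reduce top mod 7: now compute (1/7).
Reached (1/7) = 1. Collecting the sign flips along the way, the symbol is +1.

1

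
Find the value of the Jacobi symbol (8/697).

1

Pull out 2^3: since 697 ≡ 1 (mod 8), (2/697) = +1, so (2/697)^3 = +1.
Reached (1/697) = 1. Collecting the sign flips along the way, the symbol is +1.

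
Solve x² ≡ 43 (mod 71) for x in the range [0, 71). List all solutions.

16, 55

Since 71 ≡ 3 (mod 4), a square root of 43 is 43^((71+1)/4) = 43^18 mod 71.
Repeated squaring: 43^2≡3, 43^4≡9, 43^8≡10, 43^16≡29 (mod 71).
43^18 = 43^(16+2) ≡ 16 (mod 71).
Check: 16² = 256 ≡ 43 (mod 71). The two roots are 16 and 55.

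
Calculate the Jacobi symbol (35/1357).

Reciprocity: 35 ≡ 3 and 1357 ≡ 1 (mod 4), so (35/1357) = +(1357/35).
Reduce top mod 35: now compute (27/35).
Reciprocity: 27 ≡ 3 and 35 ≡ 3 (mod 4), so (27/35) = −(35/27).
Reduce top mod 27: now compute (8/27).
Pull out 2^3: since 27 ≡ 3 (mod 8), (2/27) = -1, so (2/27)^3 = -1.
Reached (1/27) = 1. Collecting the sign flips along the way, the symbol is +1.

1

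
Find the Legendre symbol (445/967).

1

Euler's criterion: (445/967) ≡ 445^483 (mod 967).
445^2 ≡ 757 (mod 967)
445^4 ≡ 585 (mod 967)
445^8 ≡ 874 (mod 967)
445^16 ≡ 913 (mod 967)
445^32 ≡ 15 (mod 967)
445^64 ≡ 225 (mod 967)
445^128 ≡ 341 (mod 967)
445^256 ≡ 241 (mod 967)
445^483 = 445^(256+128+64+32+2+1) ≡ 1 (mod 967).
Result is 1, so (445/967) = 1.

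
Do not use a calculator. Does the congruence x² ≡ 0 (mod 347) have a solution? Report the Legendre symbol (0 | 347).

0

Top reduces to 0: gcd > 1, so the symbol is 0.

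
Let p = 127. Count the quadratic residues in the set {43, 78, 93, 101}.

0

(43/127) = -1 → non-residue.
(78/127) = -1 → non-residue.
(93/127) = -1 → non-residue.
(101/127) = -1 → non-residue.
Total quadratic residues among the 4: 0.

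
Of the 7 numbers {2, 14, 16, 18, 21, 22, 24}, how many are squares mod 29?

(2/29) = -1 → non-residue.
(14/29) = -1 → non-residue.
(16/29) = +1 → QR.
(18/29) = -1 → non-residue.
(21/29) = -1 → non-residue.
(22/29) = +1 → QR.
(24/29) = +1 → QR.
Total quadratic residues among the 7: 3.

3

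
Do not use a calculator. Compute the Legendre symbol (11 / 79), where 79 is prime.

Reciprocity: 11 ≡ 3 and 79 ≡ 3 (mod 4), so (11/79) = −(79/11).
Reduce top mod 11: now compute (2/11).
Pull out 2: since 11 ≡ 3 (mod 8), (2/11) = -1.
Reached (1/11) = 1. Collecting the sign flips along the way, the symbol is +1.

1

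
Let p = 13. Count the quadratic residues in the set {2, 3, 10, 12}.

(2/13) = -1 → non-residue.
(3/13) = +1 → QR.
(10/13) = +1 → QR.
(12/13) = +1 → QR.
Total quadratic residues among the 4: 3.

3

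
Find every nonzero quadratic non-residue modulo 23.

Square k = 1,…,11 (k and 23−k give the same square):
1²=1, 2²=4, 3²=9, 4²=16, 5²≡2, 6²≡13, 7²≡3, 8²≡18, 9²≡12, 10²≡8, 11²≡6 (mod 23).
The residues are {1, 2, 3, 4, 6, 8, 9, 12, 13, 16, 18}; the non-residues are the remaining 11 nonzero classes.

5,7,10,11,14,15,17,19,20,21,22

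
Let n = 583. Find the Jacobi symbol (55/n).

0

Reciprocity: 55 ≡ 3 and 583 ≡ 3 (mod 4), so (55/583) = −(583/55).
Reduce top mod 55: now compute (33/55).
Reciprocity: 33 ≡ 1 and 55 ≡ 3 (mod 4), so (33/55) = +(55/33).
Reduce top mod 33: now compute (22/33).
Pull out 2: since 33 ≡ 1 (mod 8), (2/33) = +1.
Reciprocity: 11 ≡ 3 and 33 ≡ 1 (mod 4), so (11/33) = +(33/11).
Reduce top mod 11: now compute (0/11).
Top reduces to 0: gcd > 1, so the symbol is 0.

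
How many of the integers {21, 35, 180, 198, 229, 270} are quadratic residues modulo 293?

(21/293) = +1 → QR.
(35/293) = +1 → QR.
(180/293) = -1 → non-residue.
(198/293) = +1 → QR.
(229/293) = +1 → QR.
(270/293) = -1 → non-residue.
Total quadratic residues among the 6: 4.

4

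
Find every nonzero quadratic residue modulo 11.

1, 3, 4, 5, 9

Square k = 1,…,5 (k and 11−k give the same square):
1²=1, 2²=4, 3²=9, 4²≡5, 5²≡3 (mod 11).
So the quadratic residues mod 11 are {1, 3, 4, 5, 9}.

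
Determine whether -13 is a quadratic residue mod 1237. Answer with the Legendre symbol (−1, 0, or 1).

-1

First reduce: -13 ≡ 1224 (mod 1237).
Pull out 2^3: since 1237 ≡ 5 (mod 8), (2/1237) = -1, so (2/1237)^3 = -1.
Reciprocity: 153 ≡ 1 and 1237 ≡ 1 (mod 4), so (153/1237) = +(1237/153).
Reduce top mod 153: now compute (13/153).
Reciprocity: 13 ≡ 1 and 153 ≡ 1 (mod 4), so (13/153) = +(153/13).
Reduce top mod 13: now compute (10/13).
Pull out 2: since 13 ≡ 5 (mod 8), (2/13) = -1.
Reciprocity: 5 ≡ 1 and 13 ≡ 1 (mod 4), so (5/13) = +(13/5).
Reduce top mod 5: now compute (3/5).
Reciprocity: 3 ≡ 3 and 5 ≡ 1 (mod 4), so (3/5) = +(5/3).
Reduce top mod 3: now compute (2/3).
Pull out 2: since 3 ≡ 3 (mod 8), (2/3) = -1.
Reached (1/3) = 1. Collecting the sign flips along the way, the symbol is -1.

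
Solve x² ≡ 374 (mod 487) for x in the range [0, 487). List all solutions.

Since 487 ≡ 3 (mod 4), a square root of 374 is 374^((487+1)/4) = 374^122 mod 487.
Repeated squaring: 374^2≡107, 374^4≡248, 374^8≡142, 374^16≡197, 374^32≡336, 374^64≡399 (mod 487).
374^122 = 374^(64+32+16+8+2) ≡ 53 (mod 487).
Check: 53² = 2809 ≡ 374 (mod 487). The two roots are 53 and 434.

53, 434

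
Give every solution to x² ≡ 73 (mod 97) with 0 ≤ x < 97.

48, 49

97 ≡ 1 (mod 4), so we find a root by search.
Trying successive values, 48² = 2304 ≡ 73 (mod 97). The other root is 97 − 48 = 49.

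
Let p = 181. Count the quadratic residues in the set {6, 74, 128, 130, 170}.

(6/181) = -1 → non-residue.
(74/181) = -1 → non-residue.
(128/181) = -1 → non-residue.
(130/181) = -1 → non-residue.
(170/181) = +1 → QR.
Total quadratic residues among the 5: 1.

1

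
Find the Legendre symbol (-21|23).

1

Euler's criterion: (-21/23) ≡ 2^11 (mod 23).
2^2 ≡ 4 (mod 23)
2^4 ≡ 16 (mod 23)
2^8 ≡ 3 (mod 23)
2^11 = 2^(8+2+1) ≡ 1 (mod 23).
Result is 1, so (-21/23) = 1.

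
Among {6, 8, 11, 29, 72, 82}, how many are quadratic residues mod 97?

4

(6/97) = +1 → QR.
(8/97) = +1 → QR.
(11/97) = +1 → QR.
(29/97) = -1 → non-residue.
(72/97) = +1 → QR.
(82/97) = -1 → non-residue.
Total quadratic residues among the 6: 4.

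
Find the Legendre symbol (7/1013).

Reciprocity: 7 ≡ 3 and 1013 ≡ 1 (mod 4), so (7/1013) = +(1013/7).
Reduce top mod 7: now compute (5/7).
Reciprocity: 5 ≡ 1 and 7 ≡ 3 (mod 4), so (5/7) = +(7/5).
Reduce top mod 5: now compute (2/5).
Pull out 2: since 5 ≡ 5 (mod 8), (2/5) = -1.
Reached (1/5) = 1. Collecting the sign flips along the way, the symbol is -1.

-1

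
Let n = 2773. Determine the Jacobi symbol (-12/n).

First reduce: -12 ≡ 2761 (mod 2773).
Reciprocity: 2761 ≡ 1 and 2773 ≡ 1 (mod 4), so (2761/2773) = +(2773/2761).
Reduce top mod 2761: now compute (12/2761).
Pull out 2^2: since 2761 ≡ 1 (mod 8), (2/2761) = +1, so (2/2761)^2 = +1.
Reciprocity: 3 ≡ 3 and 2761 ≡ 1 (mod 4), so (3/2761) = +(2761/3).
Reduce top mod 3: now compute (1/3).
Reached (1/3) = 1. Collecting the sign flips along the way, the symbol is +1.

1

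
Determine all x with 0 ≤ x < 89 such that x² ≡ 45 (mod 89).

32, 57

89 ≡ 1 (mod 4), so we find a root by search.
Trying successive values, 32² = 1024 ≡ 45 (mod 89). The other root is 89 − 32 = 57.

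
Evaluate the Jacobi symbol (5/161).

Reciprocity: 5 ≡ 1 and 161 ≡ 1 (mod 4), so (5/161) = +(161/5).
Reduce top mod 5: now compute (1/5).
Reached (1/5) = 1. Collecting the sign flips along the way, the symbol is +1.

1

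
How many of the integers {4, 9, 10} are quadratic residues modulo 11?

(4/11) = +1 → QR.
(9/11) = +1 → QR.
(10/11) = -1 → non-residue.
Total quadratic residues among the 3: 2.

2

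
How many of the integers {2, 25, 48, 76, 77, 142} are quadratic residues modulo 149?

(2/149) = -1 → non-residue.
(25/149) = +1 → QR.
(48/149) = -1 → non-residue.
(76/149) = +1 → QR.
(77/149) = -1 → non-residue.
(142/149) = +1 → QR.
Total quadratic residues among the 6: 3.

3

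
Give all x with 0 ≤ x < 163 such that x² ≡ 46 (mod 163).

Since 163 ≡ 3 (mod 4), a square root of 46 is 46^((163+1)/4) = 46^41 mod 163.
Repeated squaring: 46^2≡160, 46^4≡9, 46^8≡81, 46^16≡41, 46^32≡51 (mod 163).
46^41 = 46^(32+8+1) ≡ 131 (mod 163).
Check: 131² = 17161 ≡ 46 (mod 163). The two roots are 32 and 131.

32, 131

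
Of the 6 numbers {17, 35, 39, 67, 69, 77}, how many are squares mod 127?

(17/127) = +1 → QR.
(35/127) = +1 → QR.
(39/127) = -1 → non-residue.
(67/127) = -1 → non-residue.
(69/127) = +1 → QR.
(77/127) = -1 → non-residue.
Total quadratic residues among the 6: 3.

3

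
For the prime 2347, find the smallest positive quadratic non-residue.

(2/2347) = −1, so 2 is the smallest positive non-residue mod 2347.

2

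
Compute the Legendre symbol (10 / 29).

Pull out 2: since 29 ≡ 5 (mod 8), (2/29) = -1.
Reciprocity: 5 ≡ 1 and 29 ≡ 1 (mod 4), so (5/29) = +(29/5).
Reduce top mod 5: now compute (4/5).
Pull out 2^2: since 5 ≡ 5 (mod 8), (2/5) = -1, so (2/5)^2 = +1.
Reached (1/5) = 1. Collecting the sign flips along the way, the symbol is -1.

-1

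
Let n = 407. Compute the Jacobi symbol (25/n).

1

Reciprocity: 25 ≡ 1 and 407 ≡ 3 (mod 4), so (25/407) = +(407/25).
Reduce top mod 25: now compute (7/25).
Reciprocity: 7 ≡ 3 and 25 ≡ 1 (mod 4), so (7/25) = +(25/7).
Reduce top mod 7: now compute (4/7).
Pull out 2^2: since 7 ≡ 7 (mod 8), (2/7) = +1, so (2/7)^2 = +1.
Reached (1/7) = 1. Collecting the sign flips along the way, the symbol is +1.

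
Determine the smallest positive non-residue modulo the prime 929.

3

(2/929) = +1, so 2 is a residue.
(3/929) = −1, so 3 is the smallest positive non-residue mod 929.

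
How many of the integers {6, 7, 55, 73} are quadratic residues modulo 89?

2

(6/89) = -1 → non-residue.
(7/89) = -1 → non-residue.
(55/89) = +1 → QR.
(73/89) = +1 → QR.
Total quadratic residues among the 4: 2.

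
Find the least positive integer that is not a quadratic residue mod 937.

5

(2/937) = +1, so 2 is a residue.
(3/937) = +1, so 3 is a residue.
(4/937) = +1, so 4 is a residue.
(5/937) = −1, so 5 is the smallest positive non-residue mod 937.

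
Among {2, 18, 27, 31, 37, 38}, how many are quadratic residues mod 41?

(2/41) = +1 → QR.
(18/41) = +1 → QR.
(27/41) = -1 → non-residue.
(31/41) = +1 → QR.
(37/41) = +1 → QR.
(38/41) = -1 → non-residue.
Total quadratic residues among the 6: 4.

4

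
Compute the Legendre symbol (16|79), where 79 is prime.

Pull out 2^4: since 79 ≡ 7 (mod 8), (2/79) = +1, so (2/79)^4 = +1.
Reached (1/79) = 1. Collecting the sign flips along the way, the symbol is +1.

1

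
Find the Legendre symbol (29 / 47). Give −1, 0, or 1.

-1

Reciprocity: 29 ≡ 1 and 47 ≡ 3 (mod 4), so (29/47) = +(47/29).
Reduce top mod 29: now compute (18/29).
Pull out 2: since 29 ≡ 5 (mod 8), (2/29) = -1.
Reciprocity: 9 ≡ 1 and 29 ≡ 1 (mod 4), so (9/29) = +(29/9).
Reduce top mod 9: now compute (2/9).
Pull out 2: since 9 ≡ 1 (mod 8), (2/9) = +1.
Reached (1/9) = 1. Collecting the sign flips along the way, the symbol is -1.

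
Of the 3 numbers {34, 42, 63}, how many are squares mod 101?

(34/101) = -1 → non-residue.
(42/101) = -1 → non-residue.
(63/101) = -1 → non-residue.
Total quadratic residues among the 3: 0.

0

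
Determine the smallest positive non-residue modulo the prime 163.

2

(2/163) = −1, so 2 is the smallest positive non-residue mod 163.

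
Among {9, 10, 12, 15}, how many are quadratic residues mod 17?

2

(9/17) = +1 → QR.
(10/17) = -1 → non-residue.
(12/17) = -1 → non-residue.
(15/17) = +1 → QR.
Total quadratic residues among the 4: 2.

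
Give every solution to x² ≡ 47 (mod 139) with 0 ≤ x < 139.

66, 73

Since 139 ≡ 3 (mod 4), a square root of 47 is 47^((139+1)/4) = 47^35 mod 139.
Repeated squaring: 47^2≡124, 47^4≡86, 47^8≡29, 47^16≡7, 47^32≡49 (mod 139).
47^35 = 47^(32+2+1) ≡ 66 (mod 139).
Check: 66² = 4356 ≡ 47 (mod 139). The two roots are 66 and 73.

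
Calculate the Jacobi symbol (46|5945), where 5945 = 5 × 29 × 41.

Pull out 2: since 5945 ≡ 1 (mod 8), (2/5945) = +1.
Reciprocity: 23 ≡ 3 and 5945 ≡ 1 (mod 4), so (23/5945) = +(5945/23).
Reduce top mod 23: now compute (11/23).
Reciprocity: 11 ≡ 3 and 23 ≡ 3 (mod 4), so (11/23) = −(23/11).
Reduce top mod 11: now compute (1/11).
Reached (1/11) = 1. Collecting the sign flips along the way, the symbol is -1.

-1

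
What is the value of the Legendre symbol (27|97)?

1

Reciprocity: 27 ≡ 3 and 97 ≡ 1 (mod 4), so (27/97) = +(97/27).
Reduce top mod 27: now compute (16/27).
Pull out 2^4: since 27 ≡ 3 (mod 8), (2/27) = -1, so (2/27)^4 = +1.
Reached (1/27) = 1. Collecting the sign flips along the way, the symbol is +1.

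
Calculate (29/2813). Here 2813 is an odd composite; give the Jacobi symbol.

Reciprocity: 29 ≡ 1 and 2813 ≡ 1 (mod 4), so (29/2813) = +(2813/29).
Reduce top mod 29: now compute (0/29).
Top reduces to 0: gcd > 1, so the symbol is 0.

0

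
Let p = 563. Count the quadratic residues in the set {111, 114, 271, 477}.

(111/563) = -1 → non-residue.
(114/563) = -1 → non-residue.
(271/563) = +1 → QR.
(477/563) = -1 → non-residue.
Total quadratic residues among the 4: 1.

1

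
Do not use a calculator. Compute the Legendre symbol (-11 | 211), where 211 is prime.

-1

First reduce: -11 ≡ 200 (mod 211).
Pull out 2^3: since 211 ≡ 3 (mod 8), (2/211) = -1, so (2/211)^3 = -1.
Reciprocity: 25 ≡ 1 and 211 ≡ 3 (mod 4), so (25/211) = +(211/25).
Reduce top mod 25: now compute (11/25).
Reciprocity: 11 ≡ 3 and 25 ≡ 1 (mod 4), so (11/25) = +(25/11).
Reduce top mod 11: now compute (3/11).
Reciprocity: 3 ≡ 3 and 11 ≡ 3 (mod 4), so (3/11) = −(11/3).
Reduce top mod 3: now compute (2/3).
Pull out 2: since 3 ≡ 3 (mod 8), (2/3) = -1.
Reached (1/3) = 1. Collecting the sign flips along the way, the symbol is -1.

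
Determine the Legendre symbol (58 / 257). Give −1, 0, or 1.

Euler's criterion: (58/257) ≡ 58^128 (mod 257).
58^2 ≡ 23 (mod 257)
58^4 ≡ 15 (mod 257)
58^8 ≡ 225 (mod 257)
58^16 ≡ 253 (mod 257)
58^32 ≡ 16 (mod 257)
58^64 ≡ 256 (mod 257)
58^128 ≡ 1 (mod 257)
58^128 = 58^(128) ≡ 1 (mod 257).
Result is 1, so (58/257) = 1.

1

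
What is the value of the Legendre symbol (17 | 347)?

Reciprocity: 17 ≡ 1 and 347 ≡ 3 (mod 4), so (17/347) = +(347/17).
Reduce top mod 17: now compute (7/17).
Reciprocity: 7 ≡ 3 and 17 ≡ 1 (mod 4), so (7/17) = +(17/7).
Reduce top mod 7: now compute (3/7).
Reciprocity: 3 ≡ 3 and 7 ≡ 3 (mod 4), so (3/7) = −(7/3).
Reduce top mod 3: now compute (1/3).
Reached (1/3) = 1. Collecting the sign flips along the way, the symbol is -1.

-1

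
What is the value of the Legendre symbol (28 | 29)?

1

Euler's criterion: (28/29) ≡ 28^14 (mod 29).
28^2 ≡ 1 (mod 29)
28^4 ≡ 1 (mod 29)
28^8 ≡ 1 (mod 29)
28^14 = 28^(8+4+2) ≡ 1 (mod 29).
Result is 1, so (28/29) = 1.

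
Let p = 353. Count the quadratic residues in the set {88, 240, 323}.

(88/353) = +1 → QR.
(240/353) = +1 → QR.
(323/353) = +1 → QR.
Total quadratic residues among the 3: 3.

3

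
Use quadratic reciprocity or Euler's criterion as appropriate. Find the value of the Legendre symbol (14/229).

Euler's criterion: (14/229) ≡ 14^114 (mod 229).
14^2 ≡ 196 (mod 229)
14^4 ≡ 173 (mod 229)
14^8 ≡ 159 (mod 229)
14^16 ≡ 91 (mod 229)
14^32 ≡ 37 (mod 229)
14^64 ≡ 224 (mod 229)
14^114 = 14^(64+32+16+2) ≡ 1 (mod 229).
Result is 1, so (14/229) = 1.

1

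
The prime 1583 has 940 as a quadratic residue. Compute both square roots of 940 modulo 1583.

209, 1374

Since 1583 ≡ 3 (mod 4), a square root of 940 is 940^((1583+1)/4) = 940^396 mod 1583.
Repeated squaring: 940^2≡286, 940^4≡1063, 940^8≡1290, 940^16≡367, 940^32≡134, 940^64≡543, 940^128≡411, 940^256≡1123 (mod 1583).
940^396 = 940^(256+128+8+4) ≡ 1374 (mod 1583).
Check: 1374² = 1887876 ≡ 940 (mod 1583). The two roots are 209 and 1374.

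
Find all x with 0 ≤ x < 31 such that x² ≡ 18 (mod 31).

7, 24

Since 31 ≡ 3 (mod 4), a square root of 18 is 18^((31+1)/4) = 18^8 mod 31.
Repeated squaring: 18^2≡14, 18^4≡10, 18^8≡7 (mod 31).
18^8 = 18^(8) ≡ 7 (mod 31).
Check: 7² = 49 ≡ 18 (mod 31). The two roots are 7 and 24.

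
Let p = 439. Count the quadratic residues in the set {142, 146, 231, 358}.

2

(142/439) = +1 → QR.
(146/439) = +1 → QR.
(231/439) = -1 → non-residue.
(358/439) = -1 → non-residue.
Total quadratic residues among the 4: 2.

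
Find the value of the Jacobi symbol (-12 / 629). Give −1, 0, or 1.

-1

First reduce: -12 ≡ 617 (mod 629).
Reciprocity: 617 ≡ 1 and 629 ≡ 1 (mod 4), so (617/629) = +(629/617).
Reduce top mod 617: now compute (12/617).
Pull out 2^2: since 617 ≡ 1 (mod 8), (2/617) = +1, so (2/617)^2 = +1.
Reciprocity: 3 ≡ 3 and 617 ≡ 1 (mod 4), so (3/617) = +(617/3).
Reduce top mod 3: now compute (2/3).
Pull out 2: since 3 ≡ 3 (mod 8), (2/3) = -1.
Reached (1/3) = 1. Collecting the sign flips along the way, the symbol is -1.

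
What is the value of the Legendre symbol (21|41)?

1

Reciprocity: 21 ≡ 1 and 41 ≡ 1 (mod 4), so (21/41) = +(41/21).
Reduce top mod 21: now compute (20/21).
Pull out 2^2: since 21 ≡ 5 (mod 8), (2/21) = -1, so (2/21)^2 = +1.
Reciprocity: 5 ≡ 1 and 21 ≡ 1 (mod 4), so (5/21) = +(21/5).
Reduce top mod 5: now compute (1/5).
Reached (1/5) = 1. Collecting the sign flips along the way, the symbol is +1.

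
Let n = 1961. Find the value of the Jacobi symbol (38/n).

1

Pull out 2: since 1961 ≡ 1 (mod 8), (2/1961) = +1.
Reciprocity: 19 ≡ 3 and 1961 ≡ 1 (mod 4), so (19/1961) = +(1961/19).
Reduce top mod 19: now compute (4/19).
Pull out 2^2: since 19 ≡ 3 (mod 8), (2/19) = -1, so (2/19)^2 = +1.
Reached (1/19) = 1. Collecting the sign flips along the way, the symbol is +1.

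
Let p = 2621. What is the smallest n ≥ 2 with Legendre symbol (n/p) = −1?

(2/2621) = −1, so 2 is the smallest positive non-residue mod 2621.

2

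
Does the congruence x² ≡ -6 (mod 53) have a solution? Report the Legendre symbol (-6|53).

1

Euler's criterion: (-6/53) ≡ 47^26 (mod 53).
47^2 ≡ 36 (mod 53)
47^4 ≡ 24 (mod 53)
47^8 ≡ 46 (mod 53)
47^16 ≡ 49 (mod 53)
47^26 = 47^(16+8+2) ≡ 1 (mod 53).
Result is 1, so (-6/53) = 1.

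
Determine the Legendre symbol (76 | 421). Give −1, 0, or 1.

Pull out 2^2: since 421 ≡ 5 (mod 8), (2/421) = -1, so (2/421)^2 = +1.
Reciprocity: 19 ≡ 3 and 421 ≡ 1 (mod 4), so (19/421) = +(421/19).
Reduce top mod 19: now compute (3/19).
Reciprocity: 3 ≡ 3 and 19 ≡ 3 (mod 4), so (3/19) = −(19/3).
Reduce top mod 3: now compute (1/3).
Reached (1/3) = 1. Collecting the sign flips along the way, the symbol is -1.

-1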